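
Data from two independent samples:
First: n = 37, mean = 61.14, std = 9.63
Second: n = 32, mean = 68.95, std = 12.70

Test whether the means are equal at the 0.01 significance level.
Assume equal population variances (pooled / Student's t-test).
Student's two-sample t-test (equal variances):
H₀: μ₁ = μ₂
H₁: μ₁ ≠ μ₂
df = n₁ + n₂ - 2 = 67
Pooled variance s_p² = [(n₁-1)s₁² + (n₂-1)s₂²] / (n₁ + n₂ - 2) = [(36)(9.63²) + (31)(12.70²)] / 67 = 124.4555
SE = √(s_p²(1/n₁ + 1/n₂)) = √(124.4555 × (1/37 + 1/32)) = 2.6931
t = (x̄₁ - x̄₂) / SE = (61.14 - 68.95) / 2.6931 = -7.81 / 2.6931 = -2.900
p-value = 0.0050

Since p-value < α = 0.01, we reject H₀.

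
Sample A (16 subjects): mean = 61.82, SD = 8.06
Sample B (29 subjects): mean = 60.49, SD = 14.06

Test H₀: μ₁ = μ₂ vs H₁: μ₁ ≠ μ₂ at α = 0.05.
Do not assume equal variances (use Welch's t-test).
Welch's two-sample t-test:
H₀: μ₁ = μ₂
H₁: μ₁ ≠ μ₂
s₁²/n₁ = 8.06²/16 = 4.0602,  s₂²/n₂ = 14.06²/29 = 6.8167
SE = √(s₁²/n₁ + s₂²/n₂) = √(4.0602 + 6.8167) = 3.2980
df (Welch-Satterthwaite) = (s₁²/n₁ + s₂²/n₂)² / [(s₁²/n₁)²/(n₁-1) + (s₂²/n₂)²/(n₂-1)] ≈ 42.89
t = (x̄₁ - x̄₂) / SE = (61.82 - 60.49) / 3.2980 = 1.33 / 3.2980 = 0.403
p-value = 0.6888

Since p-value > α = 0.05, we fail to reject H₀.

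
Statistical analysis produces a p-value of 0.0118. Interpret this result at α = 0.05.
Since p = 0.0118 < α = 0.05, reject H₀.
There is sufficient evidence to reject the null hypothesis; the result is statistically significant at the 0.05 level.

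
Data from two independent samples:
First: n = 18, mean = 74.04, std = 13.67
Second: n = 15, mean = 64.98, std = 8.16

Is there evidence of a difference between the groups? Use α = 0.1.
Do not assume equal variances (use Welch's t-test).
Welch's two-sample t-test:
H₀: μ₁ = μ₂
H₁: μ₁ ≠ μ₂
s₁²/n₁ = 13.67²/18 = 10.3816,  s₂²/n₂ = 8.16²/15 = 4.4390
SE = √(s₁²/n₁ + s₂²/n₂) = √(10.3816 + 4.4390) = 3.8498
df (Welch-Satterthwaite) = (s₁²/n₁ + s₂²/n₂)² / [(s₁²/n₁)²/(n₁-1) + (s₂²/n₂)²/(n₂-1)] ≈ 28.35
t = (x̄₁ - x̄₂) / SE = (74.04 - 64.98) / 3.8498 = 9.06 / 3.8498 = 2.353
p-value = 0.0258

Since p-value < α = 0.1, we reject H₀.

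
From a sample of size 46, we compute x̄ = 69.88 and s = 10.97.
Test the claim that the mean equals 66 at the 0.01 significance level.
One-sample t-test:
H₀: μ = 66
H₁: μ ≠ 66
df = n - 1 = 45
t = (x̄ - μ₀) / (s/√n) = (69.88 - 66) / (10.97/√46) = 2.399
p-value = 0.0207

Since p-value > α = 0.01, we fail to reject H₀.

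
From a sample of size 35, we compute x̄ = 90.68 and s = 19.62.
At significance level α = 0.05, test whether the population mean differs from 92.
One-sample t-test:
H₀: μ = 92
H₁: μ ≠ 92
df = n - 1 = 34
t = (x̄ - μ₀) / (s/√n) = (90.68 - 92) / (19.62/√35) = -0.398
p-value = 0.6931

Since p-value > α = 0.05, we fail to reject H₀.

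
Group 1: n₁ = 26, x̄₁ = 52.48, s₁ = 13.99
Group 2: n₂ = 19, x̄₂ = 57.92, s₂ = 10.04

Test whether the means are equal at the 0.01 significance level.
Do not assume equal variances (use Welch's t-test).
Welch's two-sample t-test:
H₀: μ₁ = μ₂
H₁: μ₁ ≠ μ₂
s₁²/n₁ = 13.99²/26 = 7.5277,  s₂²/n₂ = 10.04²/19 = 5.3053
SE = √(s₁²/n₁ + s₂²/n₂) = √(7.5277 + 5.3053) = 3.5823
df (Welch-Satterthwaite) = (s₁²/n₁ + s₂²/n₂)² / [(s₁²/n₁)²/(n₁-1) + (s₂²/n₂)²/(n₂-1)] ≈ 43.00
t = (x̄₁ - x̄₂) / SE = (52.48 - 57.92) / 3.5823 = -5.44 / 3.5823 = -1.519
p-value = 0.1362

Since p-value > α = 0.01, we fail to reject H₀.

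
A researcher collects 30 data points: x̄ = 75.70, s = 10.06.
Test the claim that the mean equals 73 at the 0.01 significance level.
One-sample t-test:
H₀: μ = 73
H₁: μ ≠ 73
df = n - 1 = 29
t = (x̄ - μ₀) / (s/√n) = (75.70 - 73) / (10.06/√30) = 1.470
p-value = 0.1523

Since p-value > α = 0.01, we fail to reject H₀.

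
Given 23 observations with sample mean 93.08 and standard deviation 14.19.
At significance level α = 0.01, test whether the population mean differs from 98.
One-sample t-test:
H₀: μ = 98
H₁: μ ≠ 98
df = n - 1 = 22
t = (x̄ - μ₀) / (s/√n) = (93.08 - 98) / (14.19/√23) = -1.663
p-value = 0.1105

Since p-value > α = 0.01, we fail to reject H₀.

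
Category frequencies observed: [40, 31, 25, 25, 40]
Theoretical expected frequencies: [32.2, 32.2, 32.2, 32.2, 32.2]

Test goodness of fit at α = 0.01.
Chi-square goodness of fit test:
H₀: observed counts match expected distribution
H₁: observed counts differ from expected distribution
df = k - 1 = 4
χ² = Σ(O - E)²/E
   = (40 - 32.2)²/32.2 + (31 - 32.2)²/32.2 + (25 - 32.2)²/32.2 + (25 - 32.2)²/32.2 + (40 - 32.2)²/32.2
   = 1.889 + 0.045 + 1.610 + 1.610 + 1.889
   = 7.04
p-value = 0.1336

Since p-value > α = 0.01, we fail to reject H₀.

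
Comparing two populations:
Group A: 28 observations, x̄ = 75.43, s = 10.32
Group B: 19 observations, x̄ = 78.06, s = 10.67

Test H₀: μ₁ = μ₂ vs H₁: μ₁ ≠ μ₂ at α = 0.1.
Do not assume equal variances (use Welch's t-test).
Welch's two-sample t-test:
H₀: μ₁ = μ₂
H₁: μ₁ ≠ μ₂
s₁²/n₁ = 10.32²/28 = 3.8037,  s₂²/n₂ = 10.67²/19 = 5.9920
SE = √(s₁²/n₁ + s₂²/n₂) = √(3.8037 + 5.9920) = 3.1298
df (Welch-Satterthwaite) = (s₁²/n₁ + s₂²/n₂)² / [(s₁²/n₁)²/(n₁-1) + (s₂²/n₂)²/(n₂-1)] ≈ 37.92
t = (x̄₁ - x̄₂) / SE = (75.43 - 78.06) / 3.1298 = -2.63 / 3.1298 = -0.840
p-value = 0.4060

Since p-value > α = 0.1, we fail to reject H₀.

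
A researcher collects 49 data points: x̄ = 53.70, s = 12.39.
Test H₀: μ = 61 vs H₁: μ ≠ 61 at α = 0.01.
One-sample t-test:
H₀: μ = 61
H₁: μ ≠ 61
df = n - 1 = 48
t = (x̄ - μ₀) / (s/√n) = (53.70 - 61) / (12.39/√49) = -4.124
p-value = 0.0001

Since p-value < α = 0.01, we reject H₀.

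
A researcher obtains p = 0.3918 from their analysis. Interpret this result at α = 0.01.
Since p = 0.3918 > α = 0.01, fail to reject H₀.
There is insufficient evidence to reject the null hypothesis; the result is not statistically significant at the 0.01 level.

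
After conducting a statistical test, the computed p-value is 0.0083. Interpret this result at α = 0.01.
Since p = 0.0083 < α = 0.01, reject H₀.
There is sufficient evidence to reject the null hypothesis; the result is statistically significant at the 0.01 level.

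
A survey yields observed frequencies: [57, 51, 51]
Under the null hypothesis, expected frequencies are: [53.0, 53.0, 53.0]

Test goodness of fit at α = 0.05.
Chi-square goodness of fit test:
H₀: observed counts match expected distribution
H₁: observed counts differ from expected distribution
df = k - 1 = 2
χ² = Σ(O - E)²/E
   = (57 - 53.0)²/53.0 + (51 - 53.0)²/53.0 + (51 - 53.0)²/53.0
   = 0.302 + 0.075 + 0.075
   = 0.45
p-value = 0.7974

Since p-value > α = 0.05, we fail to reject H₀.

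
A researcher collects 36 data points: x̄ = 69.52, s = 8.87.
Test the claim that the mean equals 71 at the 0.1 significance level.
One-sample t-test:
H₀: μ = 71
H₁: μ ≠ 71
df = n - 1 = 35
t = (x̄ - μ₀) / (s/√n) = (69.52 - 71) / (8.87/√36) = -1.001
p-value = 0.3236

Since p-value > α = 0.1, we fail to reject H₀.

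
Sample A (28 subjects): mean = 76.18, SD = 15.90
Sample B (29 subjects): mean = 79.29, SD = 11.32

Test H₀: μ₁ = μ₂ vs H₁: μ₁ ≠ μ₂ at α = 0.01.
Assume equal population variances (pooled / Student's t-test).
Student's two-sample t-test (equal variances):
H₀: μ₁ = μ₂
H₁: μ₁ ≠ μ₂
df = n₁ + n₂ - 2 = 55
Pooled variance s_p² = [(n₁-1)s₁² + (n₂-1)s₂²] / (n₁ + n₂ - 2) = [(27)(15.90²) + (28)(11.32²)] / 55 = 189.3429
SE = √(s_p²(1/n₁ + 1/n₂)) = √(189.3429 × (1/28 + 1/29)) = 3.6457
t = (x̄₁ - x̄₂) / SE = (76.18 - 79.29) / 3.6457 = -3.11 / 3.6457 = -0.853
p-value = 0.3973

Since p-value > α = 0.01, we fail to reject H₀.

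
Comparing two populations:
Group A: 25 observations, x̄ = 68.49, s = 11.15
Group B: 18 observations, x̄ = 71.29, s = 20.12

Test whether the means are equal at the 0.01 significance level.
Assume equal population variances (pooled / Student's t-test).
Student's two-sample t-test (equal variances):
H₀: μ₁ = μ₂
H₁: μ₁ ≠ μ₂
df = n₁ + n₂ - 2 = 41
Pooled variance s_p² = [(n₁-1)s₁² + (n₂-1)s₂²] / (n₁ + n₂ - 2) = [(24)(11.15²) + (17)(20.12²)] / 41 = 240.6240
SE = √(s_p²(1/n₁ + 1/n₂)) = √(240.6240 × (1/25 + 1/18)) = 4.7951
t = (x̄₁ - x̄₂) / SE = (68.49 - 71.29) / 4.7951 = -2.80 / 4.7951 = -0.584
p-value = 0.5625

Since p-value > α = 0.01, we fail to reject H₀.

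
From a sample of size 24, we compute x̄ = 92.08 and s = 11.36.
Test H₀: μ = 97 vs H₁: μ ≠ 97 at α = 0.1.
One-sample t-test:
H₀: μ = 97
H₁: μ ≠ 97
df = n - 1 = 23
t = (x̄ - μ₀) / (s/√n) = (92.08 - 97) / (11.36/√24) = -2.122
p-value = 0.0448

Since p-value < α = 0.1, we reject H₀.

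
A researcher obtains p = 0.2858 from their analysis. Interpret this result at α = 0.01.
Since p = 0.2858 > α = 0.01, fail to reject H₀.
There is insufficient evidence to reject the null hypothesis; the result is not statistically significant at the 0.01 level.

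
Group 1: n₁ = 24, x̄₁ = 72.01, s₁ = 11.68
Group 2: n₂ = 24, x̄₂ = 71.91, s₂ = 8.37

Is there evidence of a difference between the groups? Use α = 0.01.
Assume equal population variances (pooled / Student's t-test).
Student's two-sample t-test (equal variances):
H₀: μ₁ = μ₂
H₁: μ₁ ≠ μ₂
df = n₁ + n₂ - 2 = 46
Pooled variance s_p² = [(n₁-1)s₁² + (n₂-1)s₂²] / (n₁ + n₂ - 2) = [(23)(11.68²) + (23)(8.37²)] / 46 = 103.2396
SE = √(s_p²(1/n₁ + 1/n₂)) = √(103.2396 × (1/24 + 1/24)) = 2.9331
t = (x̄₁ - x̄₂) / SE = (72.01 - 71.91) / 2.9331 = 0.10 / 2.9331 = 0.034
p-value = 0.9730

Since p-value > α = 0.01, we fail to reject H₀.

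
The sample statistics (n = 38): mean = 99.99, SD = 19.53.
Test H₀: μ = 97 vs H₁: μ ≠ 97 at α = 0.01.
One-sample t-test:
H₀: μ = 97
H₁: μ ≠ 97
df = n - 1 = 37
t = (x̄ - μ₀) / (s/√n) = (99.99 - 97) / (19.53/√38) = 0.944
p-value = 0.3514

Since p-value > α = 0.01, we fail to reject H₀.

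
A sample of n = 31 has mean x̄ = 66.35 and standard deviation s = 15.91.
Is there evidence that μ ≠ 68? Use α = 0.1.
One-sample t-test:
H₀: μ = 68
H₁: μ ≠ 68
df = n - 1 = 30
t = (x̄ - μ₀) / (s/√n) = (66.35 - 68) / (15.91/√31) = -0.577
p-value = 0.5680

Since p-value > α = 0.1, we fail to reject H₀.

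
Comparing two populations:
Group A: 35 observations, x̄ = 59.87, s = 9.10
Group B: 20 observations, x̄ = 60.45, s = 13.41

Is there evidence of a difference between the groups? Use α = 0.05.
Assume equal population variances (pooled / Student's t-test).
Student's two-sample t-test (equal variances):
H₀: μ₁ = μ₂
H₁: μ₁ ≠ μ₂
df = n₁ + n₂ - 2 = 53
Pooled variance s_p² = [(n₁-1)s₁² + (n₂-1)s₂²] / (n₁ + n₂ - 2) = [(34)(9.10²) + (19)(13.41²)] / 53 = 117.5901
SE = √(s_p²(1/n₁ + 1/n₂)) = √(117.5901 × (1/35 + 1/20)) = 3.0396
t = (x̄₁ - x̄₂) / SE = (59.87 - 60.45) / 3.0396 = -0.58 / 3.0396 = -0.191
p-value = 0.8494

Since p-value > α = 0.05, we fail to reject H₀.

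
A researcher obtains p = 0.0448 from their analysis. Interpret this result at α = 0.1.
Since p = 0.0448 < α = 0.1, reject H₀.
There is sufficient evidence to reject the null hypothesis; the result is statistically significant at the 0.1 level.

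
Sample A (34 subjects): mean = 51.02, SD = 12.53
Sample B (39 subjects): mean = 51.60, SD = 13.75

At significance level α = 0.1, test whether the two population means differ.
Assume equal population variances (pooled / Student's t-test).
Student's two-sample t-test (equal variances):
H₀: μ₁ = μ₂
H₁: μ₁ ≠ μ₂
df = n₁ + n₂ - 2 = 71
Pooled variance s_p² = [(n₁-1)s₁² + (n₂-1)s₂²] / (n₁ + n₂ - 2) = [(33)(12.53²) + (38)(13.75²)] / 71 = 174.1606
SE = √(s_p²(1/n₁ + 1/n₂)) = √(174.1606 × (1/34 + 1/39)) = 3.0965
t = (x̄₁ - x̄₂) / SE = (51.02 - 51.60) / 3.0965 = -0.58 / 3.0965 = -0.187
p-value = 0.8520

Since p-value > α = 0.1, we fail to reject H₀.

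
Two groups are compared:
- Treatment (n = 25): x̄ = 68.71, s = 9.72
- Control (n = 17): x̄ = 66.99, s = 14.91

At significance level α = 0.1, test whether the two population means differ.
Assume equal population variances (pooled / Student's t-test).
Student's two-sample t-test (equal variances):
H₀: μ₁ = μ₂
H₁: μ₁ ≠ μ₂
df = n₁ + n₂ - 2 = 40
Pooled variance s_p² = [(n₁-1)s₁² + (n₂-1)s₂²] / (n₁ + n₂ - 2) = [(24)(9.72²) + (16)(14.91²)] / 40 = 145.6103
SE = √(s_p²(1/n₁ + 1/n₂)) = √(145.6103 × (1/25 + 1/17)) = 3.7934
t = (x̄₁ - x̄₂) / SE = (68.71 - 66.99) / 3.7934 = 1.72 / 3.7934 = 0.453
p-value = 0.6527

Since p-value > α = 0.1, we fail to reject H₀.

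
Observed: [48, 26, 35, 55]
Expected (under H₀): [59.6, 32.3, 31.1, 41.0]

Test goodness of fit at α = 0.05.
Chi-square goodness of fit test:
H₀: observed counts match expected distribution
H₁: observed counts differ from expected distribution
df = k - 1 = 3
χ² = Σ(O - E)²/E
   = (48 - 59.6)²/59.6 + (26 - 32.3)²/32.3 + (35 - 31.1)²/31.1 + (55 - 41.0)²/41.0
   = 2.258 + 1.229 + 0.489 + 4.780
   = 8.76
p-value = 0.0327

Since p-value < α = 0.05, we reject H₀.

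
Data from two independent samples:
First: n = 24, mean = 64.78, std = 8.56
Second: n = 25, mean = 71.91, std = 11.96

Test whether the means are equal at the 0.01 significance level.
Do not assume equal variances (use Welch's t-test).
Welch's two-sample t-test:
H₀: μ₁ = μ₂
H₁: μ₁ ≠ μ₂
s₁²/n₁ = 8.56²/24 = 3.0531,  s₂²/n₂ = 11.96²/25 = 5.7217
SE = √(s₁²/n₁ + s₂²/n₂) = √(3.0531 + 5.7217) = 2.9622
df (Welch-Satterthwaite) = (s₁²/n₁ + s₂²/n₂)² / [(s₁²/n₁)²/(n₁-1) + (s₂²/n₂)²/(n₂-1)] ≈ 43.52
t = (x̄₁ - x̄₂) / SE = (64.78 - 71.91) / 2.9622 = -7.13 / 2.9622 = -2.407
p-value = 0.0204

Since p-value > α = 0.01, we fail to reject H₀.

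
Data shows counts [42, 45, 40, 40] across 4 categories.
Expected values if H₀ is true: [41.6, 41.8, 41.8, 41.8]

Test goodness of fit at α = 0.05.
Chi-square goodness of fit test:
H₀: observed counts match expected distribution
H₁: observed counts differ from expected distribution
df = k - 1 = 3
χ² = Σ(O - E)²/E
   = (42 - 41.6)²/41.6 + (45 - 41.8)²/41.8 + (40 - 41.8)²/41.8 + (40 - 41.8)²/41.8
   = 0.004 + 0.245 + 0.078 + 0.078
   = 0.40
p-value = 0.9394

Since p-value > α = 0.05, we fail to reject H₀.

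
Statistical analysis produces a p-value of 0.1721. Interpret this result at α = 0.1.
Since p = 0.1721 > α = 0.1, fail to reject H₀.
There is insufficient evidence to reject the null hypothesis; the result is not statistically significant at the 0.1 level.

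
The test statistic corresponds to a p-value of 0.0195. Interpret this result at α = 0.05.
Since p = 0.0195 < α = 0.05, reject H₀.
There is sufficient evidence to reject the null hypothesis; the result is statistically significant at the 0.05 level.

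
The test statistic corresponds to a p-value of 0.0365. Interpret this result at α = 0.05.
Since p = 0.0365 < α = 0.05, reject H₀.
There is sufficient evidence to reject the null hypothesis; the result is statistically significant at the 0.05 level.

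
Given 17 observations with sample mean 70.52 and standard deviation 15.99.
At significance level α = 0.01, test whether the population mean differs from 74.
One-sample t-test:
H₀: μ = 74
H₁: μ ≠ 74
df = n - 1 = 16
t = (x̄ - μ₀) / (s/√n) = (70.52 - 74) / (15.99/√17) = -0.897
p-value = 0.3828

Since p-value > α = 0.01, we fail to reject H₀.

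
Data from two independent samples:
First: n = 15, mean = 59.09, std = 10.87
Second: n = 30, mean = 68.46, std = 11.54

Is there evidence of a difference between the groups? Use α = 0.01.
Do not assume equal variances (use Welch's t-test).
Welch's two-sample t-test:
H₀: μ₁ = μ₂
H₁: μ₁ ≠ μ₂
s₁²/n₁ = 10.87²/15 = 7.8771,  s₂²/n₂ = 11.54²/30 = 4.4391
SE = √(s₁²/n₁ + s₂²/n₂) = √(7.8771 + 4.4391) = 3.5094
df (Welch-Satterthwaite) = (s₁²/n₁ + s₂²/n₂)² / [(s₁²/n₁)²/(n₁-1) + (s₂²/n₂)²/(n₂-1)] ≈ 29.68
t = (x̄₁ - x̄₂) / SE = (59.09 - 68.46) / 3.5094 = -9.37 / 3.5094 = -2.670
p-value = 0.0122

Since p-value > α = 0.01, we fail to reject H₀.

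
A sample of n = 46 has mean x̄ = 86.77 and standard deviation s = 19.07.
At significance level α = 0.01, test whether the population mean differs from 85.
One-sample t-test:
H₀: μ = 85
H₁: μ ≠ 85
df = n - 1 = 45
t = (x̄ - μ₀) / (s/√n) = (86.77 - 85) / (19.07/√46) = 0.630
p-value = 0.5322

Since p-value > α = 0.01, we fail to reject H₀.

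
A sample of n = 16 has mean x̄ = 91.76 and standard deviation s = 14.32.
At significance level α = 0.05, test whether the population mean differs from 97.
One-sample t-test:
H₀: μ = 97
H₁: μ ≠ 97
df = n - 1 = 15
t = (x̄ - μ₀) / (s/√n) = (91.76 - 97) / (14.32/√16) = -1.464
p-value = 0.1639

Since p-value > α = 0.05, we fail to reject H₀.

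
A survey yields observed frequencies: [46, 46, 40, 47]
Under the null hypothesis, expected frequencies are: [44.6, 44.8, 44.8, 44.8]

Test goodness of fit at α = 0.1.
Chi-square goodness of fit test:
H₀: observed counts match expected distribution
H₁: observed counts differ from expected distribution
df = k - 1 = 3
χ² = Σ(O - E)²/E
   = (46 - 44.6)²/44.6 + (46 - 44.8)²/44.8 + (40 - 44.8)²/44.8 + (47 - 44.8)²/44.8
   = 0.044 + 0.032 + 0.514 + 0.108
   = 0.70
p-value = 0.8736

Since p-value > α = 0.1, we fail to reject H₀.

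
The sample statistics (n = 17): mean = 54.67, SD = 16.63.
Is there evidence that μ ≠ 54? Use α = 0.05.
One-sample t-test:
H₀: μ = 54
H₁: μ ≠ 54
df = n - 1 = 16
t = (x̄ - μ₀) / (s/√n) = (54.67 - 54) / (16.63/√17) = 0.166
p-value = 0.8701

Since p-value > α = 0.05, we fail to reject H₀.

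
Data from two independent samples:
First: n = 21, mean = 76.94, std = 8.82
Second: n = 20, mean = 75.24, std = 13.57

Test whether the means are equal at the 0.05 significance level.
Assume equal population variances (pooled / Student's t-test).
Student's two-sample t-test (equal variances):
H₀: μ₁ = μ₂
H₁: μ₁ ≠ μ₂
df = n₁ + n₂ - 2 = 39
Pooled variance s_p² = [(n₁-1)s₁² + (n₂-1)s₂²] / (n₁ + n₂ - 2) = [(20)(8.82²) + (19)(13.57²)] / 39 = 129.6052
SE = √(s_p²(1/n₁ + 1/n₂)) = √(129.6052 × (1/21 + 1/20)) = 3.5570
t = (x̄₁ - x̄₂) / SE = (76.94 - 75.24) / 3.5570 = 1.70 / 3.5570 = 0.478
p-value = 0.6354

Since p-value > α = 0.05, we fail to reject H₀.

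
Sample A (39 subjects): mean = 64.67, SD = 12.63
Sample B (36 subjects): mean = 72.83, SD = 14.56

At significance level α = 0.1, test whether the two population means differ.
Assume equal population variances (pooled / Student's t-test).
Student's two-sample t-test (equal variances):
H₀: μ₁ = μ₂
H₁: μ₁ ≠ μ₂
df = n₁ + n₂ - 2 = 73
Pooled variance s_p² = [(n₁-1)s₁² + (n₂-1)s₂²] / (n₁ + n₂ - 2) = [(38)(12.63²) + (35)(14.56²)] / 73 = 184.6770
SE = √(s_p²(1/n₁ + 1/n₂)) = √(184.6770 × (1/39 + 1/36)) = 3.1409
t = (x̄₁ - x̄₂) / SE = (64.67 - 72.83) / 3.1409 = -8.16 / 3.1409 = -2.598
p-value = 0.0113

Since p-value < α = 0.1, we reject H₀.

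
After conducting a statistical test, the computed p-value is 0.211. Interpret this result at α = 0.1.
Since p = 0.211 > α = 0.1, fail to reject H₀.
There is insufficient evidence to reject the null hypothesis; the result is not statistically significant at the 0.1 level.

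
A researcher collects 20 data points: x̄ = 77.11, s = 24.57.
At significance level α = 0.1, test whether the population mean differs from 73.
One-sample t-test:
H₀: μ = 73
H₁: μ ≠ 73
df = n - 1 = 19
t = (x̄ - μ₀) / (s/√n) = (77.11 - 73) / (24.57/√20) = 0.748
p-value = 0.4636

Since p-value > α = 0.1, we fail to reject H₀.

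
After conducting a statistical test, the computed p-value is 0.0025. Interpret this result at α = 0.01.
Since p = 0.0025 < α = 0.01, reject H₀.
There is sufficient evidence to reject the null hypothesis; the result is statistically significant at the 0.01 level.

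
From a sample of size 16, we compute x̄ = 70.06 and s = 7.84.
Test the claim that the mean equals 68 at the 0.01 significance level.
One-sample t-test:
H₀: μ = 68
H₁: μ ≠ 68
df = n - 1 = 15
t = (x̄ - μ₀) / (s/√n) = (70.06 - 68) / (7.84/√16) = 1.051
p-value = 0.3099

Since p-value > α = 0.01, we fail to reject H₀.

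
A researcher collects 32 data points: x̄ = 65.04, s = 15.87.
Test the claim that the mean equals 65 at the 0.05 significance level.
One-sample t-test:
H₀: μ = 65
H₁: μ ≠ 65
df = n - 1 = 31
t = (x̄ - μ₀) / (s/√n) = (65.04 - 65) / (15.87/√32) = 0.014
p-value = 0.9887

Since p-value > α = 0.05, we fail to reject H₀.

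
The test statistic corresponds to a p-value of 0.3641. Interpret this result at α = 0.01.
Since p = 0.3641 > α = 0.01, fail to reject H₀.
There is insufficient evidence to reject the null hypothesis; the result is not statistically significant at the 0.01 level.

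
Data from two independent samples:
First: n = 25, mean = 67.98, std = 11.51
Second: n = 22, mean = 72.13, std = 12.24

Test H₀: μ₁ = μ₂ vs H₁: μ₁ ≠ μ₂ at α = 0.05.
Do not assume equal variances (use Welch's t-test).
Welch's two-sample t-test:
H₀: μ₁ = μ₂
H₁: μ₁ ≠ μ₂
s₁²/n₁ = 11.51²/25 = 5.2992,  s₂²/n₂ = 12.24²/22 = 6.8099
SE = √(s₁²/n₁ + s₂²/n₂) = √(5.2992 + 6.8099) = 3.4798
df (Welch-Satterthwaite) = (s₁²/n₁ + s₂²/n₂)² / [(s₁²/n₁)²/(n₁-1) + (s₂²/n₂)²/(n₂-1)] ≈ 43.40
t = (x̄₁ - x̄₂) / SE = (67.98 - 72.13) / 3.4798 = -4.15 / 3.4798 = -1.193
p-value = 0.2395

Since p-value > α = 0.05, we fail to reject H₀.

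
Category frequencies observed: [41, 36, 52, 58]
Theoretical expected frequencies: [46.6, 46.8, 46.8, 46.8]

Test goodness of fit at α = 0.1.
Chi-square goodness of fit test:
H₀: observed counts match expected distribution
H₁: observed counts differ from expected distribution
df = k - 1 = 3
χ² = Σ(O - E)²/E
   = (41 - 46.6)²/46.6 + (36 - 46.8)²/46.8 + (52 - 46.8)²/46.8 + (58 - 46.8)²/46.8
   = 0.673 + 2.492 + 0.578 + 2.680
   = 6.42
p-value = 0.0927

Since p-value < α = 0.1, we reject H₀.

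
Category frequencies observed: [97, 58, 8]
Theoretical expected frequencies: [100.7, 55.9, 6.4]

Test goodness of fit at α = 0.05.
Chi-square goodness of fit test:
H₀: observed counts match expected distribution
H₁: observed counts differ from expected distribution
df = k - 1 = 2
χ² = Σ(O - E)²/E
   = (97 - 100.7)²/100.7 + (58 - 55.9)²/55.9 + (8 - 6.4)²/6.4
   = 0.136 + 0.079 + 0.400
   = 0.61
p-value = 0.7353

Since p-value > α = 0.05, we fail to reject H₀.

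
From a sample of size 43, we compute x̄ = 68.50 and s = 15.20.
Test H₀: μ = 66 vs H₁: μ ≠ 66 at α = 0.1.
One-sample t-test:
H₀: μ = 66
H₁: μ ≠ 66
df = n - 1 = 42
t = (x̄ - μ₀) / (s/√n) = (68.50 - 66) / (15.20/√43) = 1.079
p-value = 0.2870

Since p-value > α = 0.1, we fail to reject H₀.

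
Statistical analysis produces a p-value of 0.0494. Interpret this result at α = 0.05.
Since p = 0.0494 < α = 0.05, reject H₀.
There is sufficient evidence to reject the null hypothesis; the result is statistically significant at the 0.05 level.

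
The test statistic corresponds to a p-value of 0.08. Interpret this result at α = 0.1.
Since p = 0.08 < α = 0.1, reject H₀.
There is sufficient evidence to reject the null hypothesis; the result is statistically significant at the 0.1 level.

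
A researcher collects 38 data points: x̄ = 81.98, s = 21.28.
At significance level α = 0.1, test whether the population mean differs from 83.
One-sample t-test:
H₀: μ = 83
H₁: μ ≠ 83
df = n - 1 = 37
t = (x̄ - μ₀) / (s/√n) = (81.98 - 83) / (21.28/√38) = -0.295
p-value = 0.7693

Since p-value > α = 0.1, we fail to reject H₀.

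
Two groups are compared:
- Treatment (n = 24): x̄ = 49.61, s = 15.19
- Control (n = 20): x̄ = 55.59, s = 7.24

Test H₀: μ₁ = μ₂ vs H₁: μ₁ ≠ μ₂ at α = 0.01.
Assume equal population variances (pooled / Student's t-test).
Student's two-sample t-test (equal variances):
H₀: μ₁ = μ₂
H₁: μ₁ ≠ μ₂
df = n₁ + n₂ - 2 = 42
Pooled variance s_p² = [(n₁-1)s₁² + (n₂-1)s₂²] / (n₁ + n₂ - 2) = [(23)(15.19²) + (19)(7.24²)] / 42 = 150.0682
SE = √(s_p²(1/n₁ + 1/n₂)) = √(150.0682 × (1/24 + 1/20)) = 3.7089
t = (x̄₁ - x̄₂) / SE = (49.61 - 55.59) / 3.7089 = -5.98 / 3.7089 = -1.612
p-value = 0.1144

Since p-value > α = 0.01, we fail to reject H₀.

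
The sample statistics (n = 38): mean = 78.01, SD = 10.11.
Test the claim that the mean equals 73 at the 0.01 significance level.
One-sample t-test:
H₀: μ = 73
H₁: μ ≠ 73
df = n - 1 = 37
t = (x̄ - μ₀) / (s/√n) = (78.01 - 73) / (10.11/√38) = 3.055
p-value = 0.0042

Since p-value < α = 0.01, we reject H₀.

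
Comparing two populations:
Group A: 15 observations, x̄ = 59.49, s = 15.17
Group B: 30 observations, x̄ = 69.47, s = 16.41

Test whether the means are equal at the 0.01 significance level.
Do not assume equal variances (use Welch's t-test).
Welch's two-sample t-test:
H₀: μ₁ = μ₂
H₁: μ₁ ≠ μ₂
s₁²/n₁ = 15.17²/15 = 15.3419,  s₂²/n₂ = 16.41²/30 = 8.9763
SE = √(s₁²/n₁ + s₂²/n₂) = √(15.3419 + 8.9763) = 4.9313
df (Welch-Satterthwaite) = (s₁²/n₁ + s₂²/n₂)² / [(s₁²/n₁)²/(n₁-1) + (s₂²/n₂)²/(n₂-1)] ≈ 30.19
t = (x̄₁ - x̄₂) / SE = (59.49 - 69.47) / 4.9313 = -9.98 / 4.9313 = -2.024
p-value = 0.0519

Since p-value > α = 0.01, we fail to reject H₀.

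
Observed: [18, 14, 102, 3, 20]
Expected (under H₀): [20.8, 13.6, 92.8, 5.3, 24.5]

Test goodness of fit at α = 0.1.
Chi-square goodness of fit test:
H₀: observed counts match expected distribution
H₁: observed counts differ from expected distribution
df = k - 1 = 4
χ² = Σ(O - E)²/E
   = (18 - 20.8)²/20.8 + (14 - 13.6)²/13.6 + (102 - 92.8)²/92.8 + (3 - 5.3)²/5.3 + (20 - 24.5)²/24.5
   = 0.377 + 0.012 + 0.912 + 0.998 + 0.827
   = 3.13
p-value = 0.5371

Since p-value > α = 0.1, we fail to reject H₀.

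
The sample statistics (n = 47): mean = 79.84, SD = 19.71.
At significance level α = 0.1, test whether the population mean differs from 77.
One-sample t-test:
H₀: μ = 77
H₁: μ ≠ 77
df = n - 1 = 46
t = (x̄ - μ₀) / (s/√n) = (79.84 - 77) / (19.71/√47) = 0.988
p-value = 0.3284

Since p-value > α = 0.1, we fail to reject H₀.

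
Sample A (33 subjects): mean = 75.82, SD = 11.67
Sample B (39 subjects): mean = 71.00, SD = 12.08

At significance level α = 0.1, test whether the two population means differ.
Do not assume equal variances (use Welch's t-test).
Welch's two-sample t-test:
H₀: μ₁ = μ₂
H₁: μ₁ ≠ μ₂
s₁²/n₁ = 11.67²/33 = 4.1269,  s₂²/n₂ = 12.08²/39 = 3.7417
SE = √(s₁²/n₁ + s₂²/n₂) = √(4.1269 + 3.7417) = 2.8051
df (Welch-Satterthwaite) = (s₁²/n₁ + s₂²/n₂)² / [(s₁²/n₁)²/(n₁-1) + (s₂²/n₂)²/(n₂-1)] ≈ 68.74
t = (x̄₁ - x̄₂) / SE = (75.82 - 71.00) / 2.8051 = 4.82 / 2.8051 = 1.718
p-value = 0.0902

Since p-value < α = 0.1, we reject H₀.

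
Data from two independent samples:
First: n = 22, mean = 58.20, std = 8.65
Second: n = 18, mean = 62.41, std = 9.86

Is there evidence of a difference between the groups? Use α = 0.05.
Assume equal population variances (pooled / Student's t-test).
Student's two-sample t-test (equal variances):
H₀: μ₁ = μ₂
H₁: μ₁ ≠ μ₂
df = n₁ + n₂ - 2 = 38
Pooled variance s_p² = [(n₁-1)s₁² + (n₂-1)s₂²] / (n₁ + n₂ - 2) = [(21)(8.65²) + (17)(9.86²)] / 38 = 84.8423
SE = √(s_p²(1/n₁ + 1/n₂)) = √(84.8423 × (1/22 + 1/18)) = 2.9274
t = (x̄₁ - x̄₂) / SE = (58.20 - 62.41) / 2.9274 = -4.21 / 2.9274 = -1.438
p-value = 0.1586

Since p-value > α = 0.05, we fail to reject H₀.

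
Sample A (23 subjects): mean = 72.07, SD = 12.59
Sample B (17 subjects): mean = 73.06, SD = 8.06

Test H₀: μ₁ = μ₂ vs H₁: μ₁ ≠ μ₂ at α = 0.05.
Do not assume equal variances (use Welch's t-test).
Welch's two-sample t-test:
H₀: μ₁ = μ₂
H₁: μ₁ ≠ μ₂
s₁²/n₁ = 12.59²/23 = 6.8917,  s₂²/n₂ = 8.06²/17 = 3.8214
SE = √(s₁²/n₁ + s₂²/n₂) = √(6.8917 + 3.8214) = 3.2731
df (Welch-Satterthwaite) = (s₁²/n₁ + s₂²/n₂)² / [(s₁²/n₁)²/(n₁-1) + (s₂²/n₂)²/(n₂-1)] ≈ 37.37
t = (x̄₁ - x̄₂) / SE = (72.07 - 73.06) / 3.2731 = -0.99 / 3.2731 = -0.302
p-value = 0.7640

Since p-value > α = 0.05, we fail to reject H₀.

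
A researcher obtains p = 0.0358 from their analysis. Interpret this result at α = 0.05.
Since p = 0.0358 < α = 0.05, reject H₀.
There is sufficient evidence to reject the null hypothesis; the result is statistically significant at the 0.05 level.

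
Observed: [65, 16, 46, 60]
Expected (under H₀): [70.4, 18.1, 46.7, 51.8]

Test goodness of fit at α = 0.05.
Chi-square goodness of fit test:
H₀: observed counts match expected distribution
H₁: observed counts differ from expected distribution
df = k - 1 = 3
χ² = Σ(O - E)²/E
   = (65 - 70.4)²/70.4 + (16 - 18.1)²/18.1 + (46 - 46.7)²/46.7 + (60 - 51.8)²/51.8
   = 0.414 + 0.244 + 0.010 + 1.298
   = 1.97
p-value = 0.5794

Since p-value > α = 0.05, we fail to reject H₀.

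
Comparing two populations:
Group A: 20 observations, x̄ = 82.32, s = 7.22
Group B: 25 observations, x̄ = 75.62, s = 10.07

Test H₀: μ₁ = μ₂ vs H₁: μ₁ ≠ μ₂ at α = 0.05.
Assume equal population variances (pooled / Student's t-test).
Student's two-sample t-test (equal variances):
H₀: μ₁ = μ₂
H₁: μ₁ ≠ μ₂
df = n₁ + n₂ - 2 = 43
Pooled variance s_p² = [(n₁-1)s₁² + (n₂-1)s₂²] / (n₁ + n₂ - 2) = [(19)(7.22²) + (24)(10.07²)] / 43 = 79.6316
SE = √(s_p²(1/n₁ + 1/n₂)) = √(79.6316 × (1/20 + 1/25)) = 2.6771
t = (x̄₁ - x̄₂) / SE = (82.32 - 75.62) / 2.6771 = 6.70 / 2.6771 = 2.503
p-value = 0.0162

Since p-value < α = 0.05, we reject H₀.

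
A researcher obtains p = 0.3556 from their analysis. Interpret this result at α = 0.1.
Since p = 0.3556 > α = 0.1, fail to reject H₀.
There is insufficient evidence to reject the null hypothesis; the result is not statistically significant at the 0.1 level.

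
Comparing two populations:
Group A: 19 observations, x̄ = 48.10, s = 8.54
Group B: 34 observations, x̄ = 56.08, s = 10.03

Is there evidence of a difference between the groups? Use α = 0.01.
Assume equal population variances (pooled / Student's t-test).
Student's two-sample t-test (equal variances):
H₀: μ₁ = μ₂
H₁: μ₁ ≠ μ₂
df = n₁ + n₂ - 2 = 51
Pooled variance s_p² = [(n₁-1)s₁² + (n₂-1)s₂²] / (n₁ + n₂ - 2) = [(18)(8.54²) + (33)(10.03²)] / 51 = 90.8353
SE = √(s_p²(1/n₁ + 1/n₂)) = √(90.8353 × (1/19 + 1/34)) = 2.7299
t = (x̄₁ - x̄₂) / SE = (48.10 - 56.08) / 2.7299 = -7.98 / 2.7299 = -2.923
p-value = 0.0052

Since p-value < α = 0.01, we reject H₀.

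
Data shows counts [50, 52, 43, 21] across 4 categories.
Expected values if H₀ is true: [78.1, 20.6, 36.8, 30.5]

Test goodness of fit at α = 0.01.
Chi-square goodness of fit test:
H₀: observed counts match expected distribution
H₁: observed counts differ from expected distribution
df = k - 1 = 3
χ² = Σ(O - E)²/E
   = (50 - 78.1)²/78.1 + (52 - 20.6)²/20.6 + (43 - 36.8)²/36.8 + (21 - 30.5)²/30.5
   = 10.110 + 47.862 + 1.045 + 2.959
   = 61.98
p-value < 0.0001

Since p-value < α = 0.01, we reject H₀.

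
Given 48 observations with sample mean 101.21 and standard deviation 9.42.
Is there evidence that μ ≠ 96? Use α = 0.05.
One-sample t-test:
H₀: μ = 96
H₁: μ ≠ 96
df = n - 1 = 47
t = (x̄ - μ₀) / (s/√n) = (101.21 - 96) / (9.42/√48) = 3.832
p-value = 0.0004

Since p-value < α = 0.05, we reject H₀.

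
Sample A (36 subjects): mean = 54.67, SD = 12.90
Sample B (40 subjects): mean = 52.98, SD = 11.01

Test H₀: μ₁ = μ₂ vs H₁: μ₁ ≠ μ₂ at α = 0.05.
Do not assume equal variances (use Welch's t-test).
Welch's two-sample t-test:
H₀: μ₁ = μ₂
H₁: μ₁ ≠ μ₂
s₁²/n₁ = 12.90²/36 = 4.6225,  s₂²/n₂ = 11.01²/40 = 3.0305
SE = √(s₁²/n₁ + s₂²/n₂) = √(4.6225 + 3.0305) = 2.7664
df (Welch-Satterthwaite) = (s₁²/n₁ + s₂²/n₂)² / [(s₁²/n₁)²/(n₁-1) + (s₂²/n₂)²/(n₂-1)] ≈ 69.23
t = (x̄₁ - x̄₂) / SE = (54.67 - 52.98) / 2.7664 = 1.69 / 2.7664 = 0.611
p-value = 0.5433

Since p-value > α = 0.05, we fail to reject H₀.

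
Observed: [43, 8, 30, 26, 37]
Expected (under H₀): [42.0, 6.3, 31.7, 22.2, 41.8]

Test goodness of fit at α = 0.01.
Chi-square goodness of fit test:
H₀: observed counts match expected distribution
H₁: observed counts differ from expected distribution
df = k - 1 = 4
χ² = Σ(O - E)²/E
   = (43 - 42.0)²/42.0 + (8 - 6.3)²/6.3 + (30 - 31.7)²/31.7 + (26 - 22.2)²/22.2 + (37 - 41.8)²/41.8
   = 0.024 + 0.459 + 0.091 + 0.650 + 0.551
   = 1.78
p-value = 0.7770

Since p-value > α = 0.01, we fail to reject H₀.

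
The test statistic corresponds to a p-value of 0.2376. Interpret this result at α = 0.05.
Since p = 0.2376 > α = 0.05, fail to reject H₀.
There is insufficient evidence to reject the null hypothesis; the result is not statistically significant at the 0.05 level.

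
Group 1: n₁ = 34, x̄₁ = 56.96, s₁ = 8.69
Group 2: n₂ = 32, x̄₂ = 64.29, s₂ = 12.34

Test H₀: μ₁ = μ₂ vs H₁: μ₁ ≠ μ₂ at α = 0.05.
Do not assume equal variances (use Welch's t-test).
Welch's two-sample t-test:
H₀: μ₁ = μ₂
H₁: μ₁ ≠ μ₂
s₁²/n₁ = 8.69²/34 = 2.2211,  s₂²/n₂ = 12.34²/32 = 4.7586
SE = √(s₁²/n₁ + s₂²/n₂) = √(2.2211 + 4.7586) = 2.6419
df (Welch-Satterthwaite) = (s₁²/n₁ + s₂²/n₂)² / [(s₁²/n₁)²/(n₁-1) + (s₂²/n₂)²/(n₂-1)] ≈ 55.36
t = (x̄₁ - x̄₂) / SE = (56.96 - 64.29) / 2.6419 = -7.33 / 2.6419 = -2.775
p-value = 0.0075

Since p-value < α = 0.05, we reject H₀.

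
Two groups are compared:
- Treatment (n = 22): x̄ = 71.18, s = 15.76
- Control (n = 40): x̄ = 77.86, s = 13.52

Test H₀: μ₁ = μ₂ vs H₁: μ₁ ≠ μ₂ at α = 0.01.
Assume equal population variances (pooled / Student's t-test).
Student's two-sample t-test (equal variances):
H₀: μ₁ = μ₂
H₁: μ₁ ≠ μ₂
df = n₁ + n₂ - 2 = 60
Pooled variance s_p² = [(n₁-1)s₁² + (n₂-1)s₂²] / (n₁ + n₂ - 2) = [(21)(15.76²) + (39)(13.52²)] / 60 = 205.7459
SE = √(s_p²(1/n₁ + 1/n₂)) = √(205.7459 × (1/22 + 1/40)) = 3.8073
t = (x̄₁ - x̄₂) / SE = (71.18 - 77.86) / 3.8073 = -6.68 / 3.8073 = -1.755
p-value = 0.0844

Since p-value > α = 0.01, we fail to reject H₀.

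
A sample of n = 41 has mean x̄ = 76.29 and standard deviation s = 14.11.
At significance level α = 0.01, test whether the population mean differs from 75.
One-sample t-test:
H₀: μ = 75
H₁: μ ≠ 75
df = n - 1 = 40
t = (x̄ - μ₀) / (s/√n) = (76.29 - 75) / (14.11/√41) = 0.585
p-value = 0.5616

Since p-value > α = 0.01, we fail to reject H₀.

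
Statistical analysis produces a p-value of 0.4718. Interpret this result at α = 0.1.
Since p = 0.4718 > α = 0.1, fail to reject H₀.
There is insufficient evidence to reject the null hypothesis; the result is not statistically significant at the 0.1 level.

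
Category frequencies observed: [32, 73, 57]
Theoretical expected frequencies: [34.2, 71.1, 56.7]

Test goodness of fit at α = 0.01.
Chi-square goodness of fit test:
H₀: observed counts match expected distribution
H₁: observed counts differ from expected distribution
df = k - 1 = 2
χ² = Σ(O - E)²/E
   = (32 - 34.2)²/34.2 + (73 - 71.1)²/71.1 + (57 - 56.7)²/56.7
   = 0.142 + 0.051 + 0.002
   = 0.19
p-value = 0.9076

Since p-value > α = 0.01, we fail to reject H₀.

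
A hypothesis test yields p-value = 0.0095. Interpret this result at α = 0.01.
Since p = 0.0095 < α = 0.01, reject H₀.
There is sufficient evidence to reject the null hypothesis; the result is statistically significant at the 0.01 level.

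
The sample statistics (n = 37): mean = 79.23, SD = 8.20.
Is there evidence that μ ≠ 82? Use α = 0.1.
One-sample t-test:
H₀: μ = 82
H₁: μ ≠ 82
df = n - 1 = 36
t = (x̄ - μ₀) / (s/√n) = (79.23 - 82) / (8.20/√37) = -2.055
p-value = 0.0472

Since p-value < α = 0.1, we reject H₀.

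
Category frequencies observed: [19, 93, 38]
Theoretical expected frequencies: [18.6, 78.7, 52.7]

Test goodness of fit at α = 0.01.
Chi-square goodness of fit test:
H₀: observed counts match expected distribution
H₁: observed counts differ from expected distribution
df = k - 1 = 2
χ² = Σ(O - E)²/E
   = (19 - 18.6)²/18.6 + (93 - 78.7)²/78.7 + (38 - 52.7)²/52.7
   = 0.009 + 2.598 + 4.100
   = 6.71
p-value = 0.0350

Since p-value > α = 0.01, we fail to reject H₀.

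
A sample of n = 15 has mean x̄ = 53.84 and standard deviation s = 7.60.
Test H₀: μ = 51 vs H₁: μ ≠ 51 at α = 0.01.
One-sample t-test:
H₀: μ = 51
H₁: μ ≠ 51
df = n - 1 = 14
t = (x̄ - μ₀) / (s/√n) = (53.84 - 51) / (7.60/√15) = 1.447
p-value = 0.1698

Since p-value > α = 0.01, we fail to reject H₀.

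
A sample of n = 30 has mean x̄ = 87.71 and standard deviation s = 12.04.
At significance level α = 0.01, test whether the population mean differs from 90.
One-sample t-test:
H₀: μ = 90
H₁: μ ≠ 90
df = n - 1 = 29
t = (x̄ - μ₀) / (s/√n) = (87.71 - 90) / (12.04/√30) = -1.042
p-value = 0.3061

Since p-value > α = 0.01, we fail to reject H₀.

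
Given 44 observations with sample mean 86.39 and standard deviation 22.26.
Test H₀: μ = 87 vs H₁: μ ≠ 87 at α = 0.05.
One-sample t-test:
H₀: μ = 87
H₁: μ ≠ 87
df = n - 1 = 43
t = (x̄ - μ₀) / (s/√n) = (86.39 - 87) / (22.26/√44) = -0.182
p-value = 0.8566

Since p-value > α = 0.05, we fail to reject H₀.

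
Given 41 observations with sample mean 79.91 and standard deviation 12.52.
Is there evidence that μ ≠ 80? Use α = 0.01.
One-sample t-test:
H₀: μ = 80
H₁: μ ≠ 80
df = n - 1 = 40
t = (x̄ - μ₀) / (s/√n) = (79.91 - 80) / (12.52/√41) = -0.046
p-value = 0.9635

Since p-value > α = 0.01, we fail to reject H₀.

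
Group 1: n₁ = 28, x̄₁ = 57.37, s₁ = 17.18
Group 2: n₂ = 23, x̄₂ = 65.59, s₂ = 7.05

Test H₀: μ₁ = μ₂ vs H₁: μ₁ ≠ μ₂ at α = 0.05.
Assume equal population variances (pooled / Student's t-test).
Student's two-sample t-test (equal variances):
H₀: μ₁ = μ₂
H₁: μ₁ ≠ μ₂
df = n₁ + n₂ - 2 = 49
Pooled variance s_p² = [(n₁-1)s₁² + (n₂-1)s₂²] / (n₁ + n₂ - 2) = [(27)(17.18²) + (22)(7.05²)] / 49 = 184.9504
SE = √(s_p²(1/n₁ + 1/n₂)) = √(184.9504 × (1/28 + 1/23)) = 3.8271
t = (x̄₁ - x̄₂) / SE = (57.37 - 65.59) / 3.8271 = -8.22 / 3.8271 = -2.148
p-value = 0.0367

Since p-value < α = 0.05, we reject H₀.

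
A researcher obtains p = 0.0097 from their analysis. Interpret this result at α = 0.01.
Since p = 0.0097 < α = 0.01, reject H₀.
There is sufficient evidence to reject the null hypothesis; the result is statistically significant at the 0.01 level.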